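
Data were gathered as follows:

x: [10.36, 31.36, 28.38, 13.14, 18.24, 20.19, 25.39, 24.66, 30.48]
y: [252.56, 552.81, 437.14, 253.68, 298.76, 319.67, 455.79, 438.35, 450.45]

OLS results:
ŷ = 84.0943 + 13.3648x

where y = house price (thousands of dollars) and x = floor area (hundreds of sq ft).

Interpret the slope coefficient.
For each additional hundred sq ft of floor area, predicted house price increases by approximately 13.3648 thousand dollars.

The slope β₁ = 13.3648 gives the rate at which the fitted house price changes with floor area.

Interpretation:
- Floor area up by 1 hundred sq ft → predicted house price increases by 13.3648 thousand dollars
- The effect is assumed constant over the observed range of x (linearity)
- The slope describes association in these data, not necessarily a causal effect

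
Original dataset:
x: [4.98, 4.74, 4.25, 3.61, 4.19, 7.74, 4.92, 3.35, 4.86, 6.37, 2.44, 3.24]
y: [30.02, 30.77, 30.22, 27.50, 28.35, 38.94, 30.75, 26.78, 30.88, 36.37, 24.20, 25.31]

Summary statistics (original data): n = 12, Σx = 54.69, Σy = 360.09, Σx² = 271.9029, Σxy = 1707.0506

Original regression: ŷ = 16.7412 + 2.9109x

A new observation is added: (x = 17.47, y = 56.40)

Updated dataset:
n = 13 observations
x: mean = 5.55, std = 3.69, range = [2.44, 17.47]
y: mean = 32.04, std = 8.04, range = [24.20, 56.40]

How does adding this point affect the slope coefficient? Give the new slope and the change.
The slope changes from 2.9109 to 2.1552 (change of -0.7557, or -26.0%).

The new point has HIGH LEVERAGE: x = 17.47 is far from the original mean x̄ = 54.69/12 ≈ 4.56 (original range [2.44, 7.74]).

Step 1: Update the sums with the new point (n goes from 12 to 13)
Σx  = 54.69 + 17.47 = 72.16
Σy  = 360.09 + 56.40 = 416.49
Σx² = 271.9029 + 17.47² = 271.9029 + 305.2009 = 577.1038
Σxy = 1707.0506 + 17.47×56.40 = 1707.0506 + 985.3080 = 2692.3586

Step 2: Recompute the slope with b₁ = (nΣxy − ΣxΣy) / (nΣx² − (Σx)²)
Numerator   = 13×2692.3586 − 72.16×416.49 = 35000.6618 − 30053.9184 = 4946.7434
Denominator = 13×577.1038 − 72.16² = 7502.3494 − 5207.0656 = 2295.2838
b₁(new) = 4946.7434 / 2295.2838 = 2.1552

(Same formula on the original sums: (12×1707.0506 − 54.69×360.09) / (12×271.9029 − 54.69²) = 791.2851 / 271.8387 = 2.9109, matching the given fit.)

Step 3: Change in slope
Δβ₁ = 2.1552 − 2.9109 = -0.7557
Relative change = -0.7557 / 2.9109 × 100% = -26.0%
→ the slope decreases when the point is added.

Because the point sits below the extension of the original line at a high-leverage x, it tilts the fit down.
In practice: investigate whether it comes from the same population as the rest of the sample; check such a point for data-entry or measurement error.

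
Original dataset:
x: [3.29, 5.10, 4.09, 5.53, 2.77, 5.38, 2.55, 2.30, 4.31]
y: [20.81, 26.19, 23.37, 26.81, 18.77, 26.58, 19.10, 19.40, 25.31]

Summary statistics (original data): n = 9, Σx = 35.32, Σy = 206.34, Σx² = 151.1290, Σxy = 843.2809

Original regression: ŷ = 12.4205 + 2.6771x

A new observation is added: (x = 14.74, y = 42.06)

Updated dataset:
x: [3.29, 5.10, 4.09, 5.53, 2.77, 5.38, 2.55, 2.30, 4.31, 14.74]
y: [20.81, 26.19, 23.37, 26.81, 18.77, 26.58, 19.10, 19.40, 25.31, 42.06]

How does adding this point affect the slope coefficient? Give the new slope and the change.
Adding the point moves β₁ from 2.6771 to 1.8656, i.e. it decreases by 0.8115 (-30.3%).

The new point has HIGH LEVERAGE: x = 14.74 is far from the original mean x̄ = 35.32/9 ≈ 3.92 (original range [2.30, 5.53]).

Step 1: Update the sums with the new point (n goes from 9 to 10)
Σx  = 35.32 + 14.74 = 50.06
Σy  = 206.34 + 42.06 = 248.40
Σx² = 151.1290 + 14.74² = 151.1290 + 217.2676 = 368.3966
Σxy = 843.2809 + 14.74×42.06 = 843.2809 + 619.9644 = 1463.2453

Step 2: Recompute the slope with b₁ = (nΣxy − ΣxΣy) / (nΣx² − (Σx)²)
Numerator   = 10×1463.2453 − 50.06×248.40 = 14632.4530 − 12434.9040 = 2197.5490
Denominator = 10×368.3966 − 50.06² = 3683.9660 − 2506.0036 = 1177.9624
b₁(new) = 2197.5490 / 1177.9624 = 1.8656

(Same formula on the original sums: (9×843.2809 − 35.32×206.34) / (9×151.1290 − 35.32²) = 301.5993 / 112.6586 = 2.6771, matching the given fit.)

Step 3: Change in slope
Δβ₁ = 1.8656 − 2.6771 = -0.8115
Relative change = -0.8115 / 2.6771 × 100% = -30.3%
→ the slope decreases when the point is added.

A high-leverage point only changes the slope if it is off the original line; here y = 42.06 is below the original trend, so the slope decreases.
In practice: examine leverage (hᵢ) and Cook's distance rather than deleting it automatically.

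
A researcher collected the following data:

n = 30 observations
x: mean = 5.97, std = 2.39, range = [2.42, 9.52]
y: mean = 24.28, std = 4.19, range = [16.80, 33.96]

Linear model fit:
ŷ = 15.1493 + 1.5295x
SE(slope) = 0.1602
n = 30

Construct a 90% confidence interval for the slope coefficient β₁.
The 90% CI for β₁ is (1.2570, 1.8020)

Confidence interval for the slope:

The 90% CI for β₁ is: β̂₁ ± t*(α/2, n-2) × SE(β̂₁)

Step 1: Find critical t-value
- Confidence level = 0.9
- Degrees of freedom = n - 2 = 30 - 2 = 28
- t*(α/2, 28) = 1.7011

Step 2: Calculate margin of error
Margin = 1.7011 × 0.1602 = 0.2725

Step 3: Construct interval
CI = 1.5295 ± 0.2725
CI = (1.2570, 1.8020)

Interpretation: We are 90% confident that the true slope β₁ lies between 1.2570 and 1.8020.
Both endpoints are positive, so the data support a genuinely positive slope at this confidence level.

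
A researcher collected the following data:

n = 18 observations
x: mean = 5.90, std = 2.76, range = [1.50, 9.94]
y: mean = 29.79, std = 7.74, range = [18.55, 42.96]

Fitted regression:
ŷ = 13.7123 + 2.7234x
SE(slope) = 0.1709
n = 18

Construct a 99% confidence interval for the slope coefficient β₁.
The 99% CI for β₁ is (2.2242, 3.2226)

Confidence interval for the slope:

The 99% CI for β₁ is: β̂₁ ± t*(α/2, n-2) × SE(β̂₁)

Step 1: Find critical t-value
- Confidence level = 0.99
- Degrees of freedom = n - 2 = 18 - 2 = 16
- t*(α/2, 16) = 2.9208

Step 2: Calculate margin of error
Margin = 2.9208 × 0.1709 = 0.4992

Step 3: Construct interval
CI = 2.7234 ± 0.4992
CI = (2.2242, 3.2226)

Interpretation: each one-unit increase in x is associated with a change in mean y of between 2.2242 and 3.2226, with 99% confidence.
Both endpoints are positive, so the data support a genuinely positive slope at this confidence level.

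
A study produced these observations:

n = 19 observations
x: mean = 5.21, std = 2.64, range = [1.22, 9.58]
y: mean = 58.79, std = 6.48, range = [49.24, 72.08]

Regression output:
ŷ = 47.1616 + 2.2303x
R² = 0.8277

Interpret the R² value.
The model explains 82.77% of the variance in y (R² = 0.8277), leaving 17.23% unexplained; the fit is strong.

R² = 1 − SS_res/SS_tot compares the residual scatter to the total scatter of y about its mean.

Here R² = 0.8277:
- Explained: 82.77% of the variation in y
- Unexplained (residual): 100% − 82.77% = 17.23%
- Rule of thumb (below 0.3 weak; 0.3 to below 0.7 moderate; 0.7 and above strong) → strong

Equivalently, for simple linear regression R² = r², so |r| = √0.8277 ≈ 0.9098.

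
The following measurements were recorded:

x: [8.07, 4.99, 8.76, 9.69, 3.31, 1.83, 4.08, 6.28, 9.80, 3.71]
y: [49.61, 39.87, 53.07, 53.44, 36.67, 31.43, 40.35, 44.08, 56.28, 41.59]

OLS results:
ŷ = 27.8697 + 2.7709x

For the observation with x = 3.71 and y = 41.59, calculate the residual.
Residual = 3.4403

The residual is the difference between the actual value and the predicted value:

Residual = y - ŷ

Step 1: Calculate predicted value
ŷ = 27.8697 + 2.7709 × 3.71
ŷ = 38.1497

Step 2: Calculate residual
Residual = 41.59 - 38.1497
Residual = 3.4403

Interpretation: the model underestimates the actual value by 3.4403 at this point (positive residual → observation lies above the fitted line).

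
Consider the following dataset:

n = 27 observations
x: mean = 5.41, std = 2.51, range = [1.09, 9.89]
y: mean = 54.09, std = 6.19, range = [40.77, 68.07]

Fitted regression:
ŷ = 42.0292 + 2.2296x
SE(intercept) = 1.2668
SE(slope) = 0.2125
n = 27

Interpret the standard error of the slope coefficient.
SE(slope) = 0.2125 measures the uncertainty in the estimated slope. The coefficient is estimated precisely (SE/|β̂₁| = 9.5%).

SE(β̂₁) = 0.2125 says: if we drew many samples of n = 27 from the same population and refit each time, the fitted slopes would scatter with a standard deviation of roughly 0.2125 around the true β₁.

Relative precision:
- SE / |β̂₁| = 0.2125 / 2.2296 = 9.5%
- Rule of thumb (under 20%: precise; 20% to under 50%: moderately precise; 50% or more: imprecise) → precise

Link to interval estimation: a confidence interval for β₁ is β̂₁ ± t* × 0.2125, so SE sets the half-width per unit of t*.

What drives SE(β̂₁): more residual scatter → larger SE; larger n (here n = 27) → smaller SE; wider spread of x values → smaller SE.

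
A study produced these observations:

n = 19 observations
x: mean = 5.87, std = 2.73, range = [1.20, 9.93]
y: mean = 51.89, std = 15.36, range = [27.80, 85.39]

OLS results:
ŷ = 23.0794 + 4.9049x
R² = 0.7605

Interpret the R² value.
About 76.05% of the variability in y is accounted for by the regression on x (R² = 0.7605) — a strong linear fit.

R² (coefficient of determination) measures the proportion of variance in y explained by the regression model.

Here R² = 0.7605:
- Explained: 76.05% of the variation in y
- Unexplained (residual): 100% − 76.05% = 23.95%
- Rule of thumb (below 0.3 weak; 0.3 to below 0.7 moderate; 0.7 and above strong) → strong

Note: R² never decreases when predictors are added, so it should not be used alone to compare models of different size.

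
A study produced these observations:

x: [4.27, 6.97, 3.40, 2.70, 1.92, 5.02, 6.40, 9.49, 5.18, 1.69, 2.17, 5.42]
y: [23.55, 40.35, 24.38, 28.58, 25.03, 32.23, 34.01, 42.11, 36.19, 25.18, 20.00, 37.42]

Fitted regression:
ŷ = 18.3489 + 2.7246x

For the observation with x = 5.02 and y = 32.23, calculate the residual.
Residual = 0.2036

The residual is the difference between the actual value and the predicted value:

Residual = y - ŷ

Step 1: Calculate predicted value
ŷ = 18.3489 + 2.7246 × 5.02
ŷ = 32.0264

Step 2: Calculate residual
Residual = 32.23 - 32.0264
Residual = 0.2036

Interpretation: the model underestimates the actual value by 0.2036 at this point (positive residual → observation lies above the fitted line).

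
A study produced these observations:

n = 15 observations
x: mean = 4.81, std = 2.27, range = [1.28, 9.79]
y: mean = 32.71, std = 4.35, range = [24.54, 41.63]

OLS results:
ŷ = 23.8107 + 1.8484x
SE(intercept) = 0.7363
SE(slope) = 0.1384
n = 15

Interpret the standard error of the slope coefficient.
SE(β̂₁) = 0.1384 is the estimated standard deviation of the slope estimate across repeated samples; relative to β̂₁ = 1.8484 that is 7.5%, a precise estimate.

SE(β̂₁) = s / √Sxx, where s is the residual standard deviation and Sxx = Σ(x − x̄)². It is the yardstick for how far β̂₁ = 1.8484 could plausibly be from the true slope.

Relative precision:
- SE / |β̂₁| = 0.1384 / 1.8484 = 7.5%
- Rule of thumb (under 20%: precise; 20% to under 50%: moderately precise; 50% or more: imprecise) → precise

Link to interval estimation: a confidence interval for β₁ is β̂₁ ± t* × 0.1384, so SE sets the half-width per unit of t*.

What drives SE(β̂₁): more residual scatter → larger SE; wider spread of x values → smaller SE; larger n (here n = 15) → smaller SE.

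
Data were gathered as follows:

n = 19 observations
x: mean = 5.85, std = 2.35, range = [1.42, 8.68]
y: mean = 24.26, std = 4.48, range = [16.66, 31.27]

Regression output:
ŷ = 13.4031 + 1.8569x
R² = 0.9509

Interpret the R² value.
The model explains 95.09% of the variance in y (R² = 0.9509), leaving 4.91% unexplained; the fit is strong.

R² (coefficient of determination) measures the proportion of variance in y explained by the regression model.

Here R² = 0.9509:
- Explained: 95.09% of the variation in y
- Unexplained (residual): 100% − 95.09% = 4.91%
- Rule of thumb (below 0.3 weak; 0.3 to below 0.7 moderate; 0.7 and above strong) → strong

Note: R² says nothing about causation, and a high R² does not by itself mean the linear form is appropriate — check the residuals.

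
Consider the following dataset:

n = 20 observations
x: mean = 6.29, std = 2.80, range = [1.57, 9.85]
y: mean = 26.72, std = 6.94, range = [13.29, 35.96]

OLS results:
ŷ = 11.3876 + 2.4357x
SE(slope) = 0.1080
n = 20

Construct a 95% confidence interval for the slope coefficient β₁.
The 95% CI for β₁ is (2.2088, 2.6626)

Confidence interval for the slope:

The 95% CI for β₁ is: β̂₁ ± t*(α/2, n-2) × SE(β̂₁)

Step 1: Find critical t-value
- Confidence level = 0.95
- Degrees of freedom = n - 2 = 20 - 2 = 18
- t*(α/2, 18) = 2.1009

Step 2: Calculate margin of error
Margin = 2.1009 × 0.1080 = 0.2269

Step 3: Construct interval
CI = 2.4357 ± 0.2269
CI = (2.2088, 2.6626)

Interpretation: We are 95% confident that the true slope β₁ lies between 2.2088 and 2.6626.
Since 0 is outside the interval, a two-sided test at α = 0.05 would reject H₀: β₁ = 0.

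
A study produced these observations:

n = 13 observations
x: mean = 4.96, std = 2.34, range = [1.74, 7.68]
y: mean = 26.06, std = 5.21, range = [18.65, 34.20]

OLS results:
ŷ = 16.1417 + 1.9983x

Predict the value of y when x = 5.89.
ŷ = 27.9117

Plug x = 5.89 into the fitted line:

ŷ = 16.1417 + 1.9983 × 5.89
ŷ = 16.1417 + 11.7700
ŷ = 27.9117

This is the fitted mean response at that x — an individual observation would come with a wider prediction interval.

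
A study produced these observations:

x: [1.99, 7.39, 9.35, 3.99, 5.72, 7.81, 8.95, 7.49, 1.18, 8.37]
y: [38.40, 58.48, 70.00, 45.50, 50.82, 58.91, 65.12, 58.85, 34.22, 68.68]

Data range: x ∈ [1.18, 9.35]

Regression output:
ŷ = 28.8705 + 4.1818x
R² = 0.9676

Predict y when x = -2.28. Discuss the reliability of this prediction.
ŷ = 19.3360, but this is extrapolation (below the data range [1.18, 9.35]) and may be unreliable.

Prediction calculation:
ŷ = 28.8705 + 4.1818 × (-2.28)
ŷ = 19.3360

Reliability:
- Data range: x ∈ [1.18, 9.35]
- Prediction point: x = -2.28 is 3.46 units below the observed range → this is EXTRAPOLATION, not interpolation

Why that matters here:
- The standard error of prediction grows with (x − x̄)², and x = -2.28 is far from x̄ = 6.22
- R² describes fit only over the sampled x values; it says nothing about behaviour beyond them

The R² = 0.9676 only validates the fit within [1.18, 9.35]; treat ŷ = 19.3360 with caution.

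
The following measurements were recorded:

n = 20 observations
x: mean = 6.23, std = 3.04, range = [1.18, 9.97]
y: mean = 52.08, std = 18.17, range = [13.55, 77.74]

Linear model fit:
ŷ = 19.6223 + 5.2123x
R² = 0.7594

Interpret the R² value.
R² = 0.7594 means 75.94% of the variation in y is explained by the linear relationship with x. This indicates a strong fit.

The coefficient of determination R² is the fraction of the total variation in y that the fitted line accounts for.

Here R² = 0.7594:
- Explained: 75.94% of the variation in y
- Unexplained (residual): 100% − 75.94% = 24.06%
- Rule of thumb (below 0.3 weak; 0.3 to below 0.7 moderate; 0.7 and above strong) → strong

Equivalently, for simple linear regression R² = r², so |r| = √0.7594 ≈ 0.8714.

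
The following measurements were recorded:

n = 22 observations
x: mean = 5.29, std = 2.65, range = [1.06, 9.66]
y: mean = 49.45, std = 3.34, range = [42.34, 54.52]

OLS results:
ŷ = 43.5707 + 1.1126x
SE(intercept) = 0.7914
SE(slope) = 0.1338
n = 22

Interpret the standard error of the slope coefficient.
The slope 1.1126 is pinned down to within about ±0.1338 (one SE) by these data — relative uncertainty 12.0%, i.e. precise.

SE(β̂₁) = s / √Sxx, where s is the residual standard deviation and Sxx = Σ(x − x̄)². It is the yardstick for how far β̂₁ = 1.1126 could plausibly be from the true slope.

Relative precision:
- SE / |β̂₁| = 0.1338 / 1.1126 = 12.0%
- Rule of thumb (under 20%: precise; 20% to under 50%: moderately precise; 50% or more: imprecise) → precise

Rough 95% range (±2 SE): 1.1126 ± 0.2676 → (0.8450, 1.3802).

What drives SE(β̂₁): wider spread of x values → smaller SE; larger n (here n = 22) → smaller SE.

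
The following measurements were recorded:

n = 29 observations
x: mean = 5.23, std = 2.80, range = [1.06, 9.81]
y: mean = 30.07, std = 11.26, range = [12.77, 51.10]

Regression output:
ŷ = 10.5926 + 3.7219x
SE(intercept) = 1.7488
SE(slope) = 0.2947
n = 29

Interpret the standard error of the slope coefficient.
The slope 3.7219 is pinned down to within about ±0.2947 (one SE) by these data — relative uncertainty 7.9%, i.e. precise.

SE(β̂₁) = s / √Sxx, where s is the residual standard deviation and Sxx = Σ(x − x̄)². It is the yardstick for how far β̂₁ = 3.7219 could plausibly be from the true slope.

Relative precision:
- SE / |β̂₁| = 0.2947 / 3.7219 = 7.9%
- Rule of thumb (under 20%: precise; 20% to under 50%: moderately precise; 50% or more: imprecise) → precise

Rough 95% range (±2 SE): 3.7219 ± 0.5894 → (3.1325, 4.3113).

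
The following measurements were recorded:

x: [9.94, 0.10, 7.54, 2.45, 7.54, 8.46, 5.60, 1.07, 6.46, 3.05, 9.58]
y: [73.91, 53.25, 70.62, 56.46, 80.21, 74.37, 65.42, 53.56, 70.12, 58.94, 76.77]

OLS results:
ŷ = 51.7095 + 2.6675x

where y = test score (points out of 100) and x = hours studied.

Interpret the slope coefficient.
For each additional hour of study time, predicted test score increases by approximately 2.6675 points.

β₁ = 2.6675 is the change in predicted test score (points) per additional hour of study time.

Interpretation:
- Study time up by 1 hour → predicted test score increases by 2.6675 points
- This is a linear approximation: the same per-unit change is assumed across the whole observed x range
- The slope describes association in these data, not necessarily a causal effect

(β₀ = 51.7095 is the fitted value at x = 0 and is not part of the slope interpretation.)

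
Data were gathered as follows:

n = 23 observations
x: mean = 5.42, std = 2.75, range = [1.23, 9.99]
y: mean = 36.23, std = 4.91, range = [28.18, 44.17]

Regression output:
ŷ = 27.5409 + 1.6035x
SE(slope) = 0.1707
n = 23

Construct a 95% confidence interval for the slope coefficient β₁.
The 95% CI for β₁ is (1.2485, 1.9585)

Confidence interval for the slope:

The 95% CI for β₁ is: β̂₁ ± t*(α/2, n-2) × SE(β̂₁)

Step 1: Find critical t-value
- Confidence level = 0.95
- Degrees of freedom = n - 2 = 23 - 2 = 21
- t*(α/2, 21) = 2.0796

Step 2: Calculate margin of error
Margin = 2.0796 × 0.1707 = 0.3550

Step 3: Construct interval
CI = 1.6035 ± 0.3550
CI = (1.2485, 1.9585)

Interpretation: We are 95% confident that the true slope β₁ lies between 1.2485 and 1.9585.
Both endpoints are positive, so the data support a genuinely positive slope at this confidence level.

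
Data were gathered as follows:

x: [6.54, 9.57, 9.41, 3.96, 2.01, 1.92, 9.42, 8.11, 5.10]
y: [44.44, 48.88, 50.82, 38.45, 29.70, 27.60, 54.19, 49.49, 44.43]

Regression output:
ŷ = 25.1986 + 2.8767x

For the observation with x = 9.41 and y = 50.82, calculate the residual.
Residual = -1.4483

The residual is the difference between the actual value and the predicted value:

Residual = y - ŷ

Step 1: Calculate predicted value
ŷ = 25.1986 + 2.8767 × 9.41
ŷ = 52.2683

Step 2: Calculate residual
Residual = 50.82 - 52.2683
Residual = -1.4483

The residual is negative, so the observed y = 50.82 sits below the regression line (the line overestimates it by 1.4483).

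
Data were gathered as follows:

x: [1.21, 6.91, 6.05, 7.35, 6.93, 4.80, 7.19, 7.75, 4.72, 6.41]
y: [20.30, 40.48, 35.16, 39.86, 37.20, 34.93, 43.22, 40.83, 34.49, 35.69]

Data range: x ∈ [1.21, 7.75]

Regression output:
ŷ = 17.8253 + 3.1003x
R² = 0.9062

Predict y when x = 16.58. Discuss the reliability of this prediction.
The equation gives ŷ = 69.2283; however x = 16.58 is 8.83 units above the observed range, so this extrapolated value should not be trusted.

Prediction calculation:
ŷ = 17.8253 + 3.1003 × 16.58
ŷ = 69.2283

Reliability:
- Data range: x ∈ [1.21, 7.75]
- Prediction point: x = 16.58 is 8.83 units above the observed range → this is EXTRAPOLATION, not interpolation

Why that matters here:
- Real relationships often flatten, saturate, or turn nonlinear at extremes
- There are no observations near this x to validate the fitted line there

Report the number if required, but flag clearly that it is an extrapolation.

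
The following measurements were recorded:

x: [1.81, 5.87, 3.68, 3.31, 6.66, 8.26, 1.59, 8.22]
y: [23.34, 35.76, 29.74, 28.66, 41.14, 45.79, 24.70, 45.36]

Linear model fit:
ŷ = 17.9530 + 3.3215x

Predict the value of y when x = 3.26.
ŷ = 28.7811

Plug x = 3.26 into the fitted line:

ŷ = 17.9530 + 3.3215 × 3.26
ŷ = 17.9530 + 10.8281
ŷ = 28.7811

This is a point prediction; actual observations scatter around it by roughly the residual standard deviation.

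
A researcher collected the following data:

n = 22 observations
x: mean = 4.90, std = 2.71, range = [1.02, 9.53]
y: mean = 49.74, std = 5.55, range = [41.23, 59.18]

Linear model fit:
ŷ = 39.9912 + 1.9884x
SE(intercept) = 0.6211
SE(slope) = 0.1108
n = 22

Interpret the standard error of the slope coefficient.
The slope 1.9884 is pinned down to within about ±0.1108 (one SE) by these data — relative uncertainty 5.6%, i.e. precise.

SE(β̂₁) = s / √Sxx, where s is the residual standard deviation and Sxx = Σ(x − x̄)². It is the yardstick for how far β̂₁ = 1.9884 could plausibly be from the true slope.

Relative precision:
- SE / |β̂₁| = 0.1108 / 1.9884 = 5.6%
- Rule of thumb (under 20%: precise; 20% to under 50%: moderately precise; 50% or more: imprecise) → precise

Link to interval estimation: a confidence interval for β₁ is β̂₁ ± t* × 0.1108, so SE sets the half-width per unit of t*.

What drives SE(β̂₁): larger n (here n = 22) → smaller SE; more residual scatter → larger SE; wider spread of x values → smaller SE.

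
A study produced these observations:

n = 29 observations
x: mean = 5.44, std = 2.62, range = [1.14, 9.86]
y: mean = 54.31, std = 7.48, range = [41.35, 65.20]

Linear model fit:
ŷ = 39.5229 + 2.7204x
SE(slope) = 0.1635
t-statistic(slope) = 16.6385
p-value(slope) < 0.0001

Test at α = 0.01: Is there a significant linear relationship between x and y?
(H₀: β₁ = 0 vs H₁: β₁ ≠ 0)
Reject H₀: p-value < 0.0001 < α = 0.01. The linear relationship is significant at the 1% level.

Hypothesis test for the slope coefficient:

H₀: β₁ = 0 (no linear relationship)
H₁: β₁ ≠ 0 (linear relationship exists)

Test statistic: t = β̂₁ / SE(β̂₁) = 2.7204 / 0.1635 = 16.6385

p < 0.0001: how often a slope estimate this far from 0 (in SE units) would arise by chance if β₁ were truly 0.

Decision rule: reject H₀ if p-value < α.
p-value < 0.0001 < α = 0.01 → reject H₀.

At α = 0.01 the data do provide convincing evidence of a nonzero slope.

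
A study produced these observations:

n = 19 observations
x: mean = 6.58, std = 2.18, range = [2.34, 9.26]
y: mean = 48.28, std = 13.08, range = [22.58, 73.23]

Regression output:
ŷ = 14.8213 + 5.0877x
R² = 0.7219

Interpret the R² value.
R² = 0.7219 means 72.19% of the variation in y is explained by the linear relationship with x. This indicates a strong fit.

R² = 1 − SS_res/SS_tot compares the residual scatter to the total scatter of y about its mean.

Here R² = 0.7219:
- Explained: 72.19% of the variation in y
- Unexplained (residual): 100% − 72.19% = 27.81%
- Rule of thumb (below 0.3 weak; 0.3 to below 0.7 moderate; 0.7 and above strong) → strong

Note: R² never decreases when predictors are added, so it should not be used alone to compare models of different size.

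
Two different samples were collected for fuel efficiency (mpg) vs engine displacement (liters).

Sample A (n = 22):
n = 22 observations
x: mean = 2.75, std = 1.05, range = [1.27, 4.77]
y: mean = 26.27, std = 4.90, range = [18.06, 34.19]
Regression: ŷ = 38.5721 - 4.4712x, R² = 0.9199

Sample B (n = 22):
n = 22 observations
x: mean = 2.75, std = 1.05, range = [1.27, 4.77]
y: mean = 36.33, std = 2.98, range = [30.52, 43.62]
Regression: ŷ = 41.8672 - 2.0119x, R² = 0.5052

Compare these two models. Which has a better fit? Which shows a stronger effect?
Model A has the better fit (R² = 0.9199 vs 0.5052). Model A shows the stronger effect (|β₁| = 4.4712 vs 2.0119).

Model Comparison:

Goodness of fit (R²):
- Model A: R² = 0.9199 → 91.99% of variance in fuel efficiency explained
- Model B: R² = 0.5052 → 50.52% of variance in fuel efficiency explained
- 0.9199 > 0.5052 → Model A has the better fit

Which has the larger per-liter effect? (|β₁|)
- Model A: β₁ = -4.4712 → predicted fuel efficiency falls 4.4712 mpg per additional liter of engine displacement
- Model B: β₁ = -2.0119 → predicted fuel efficiency falls 2.0119 mpg per additional liter of engine displacement
- |-4.4712| > |-2.0119| → Model A shows the stronger marginal effect

Notes:
- The two samples could reflect different populations, time periods, or measurement quality.
- A steeper slope doesn't make a better model if the scatter around the line is large.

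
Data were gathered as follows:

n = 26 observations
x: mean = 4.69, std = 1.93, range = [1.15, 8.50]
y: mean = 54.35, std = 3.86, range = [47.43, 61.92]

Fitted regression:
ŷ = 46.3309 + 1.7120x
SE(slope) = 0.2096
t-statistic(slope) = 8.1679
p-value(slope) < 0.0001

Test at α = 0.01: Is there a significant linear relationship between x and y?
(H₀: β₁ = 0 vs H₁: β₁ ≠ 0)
Reject H₀: p-value < 0.0001 < α = 0.01. The linear relationship is significant at the 1% level.

Hypothesis test for the slope coefficient:

H₀: β₁ = 0 (no linear relationship)
H₁: β₁ ≠ 0 (linear relationship exists)

Test statistic: t = β̂₁ / SE(β̂₁) = 1.7120 / 0.2096 = 8.1679

The p-value (<0.0001) is the probability, under H₀, of a t-statistic at least as extreme as |t| = 8.1679 (two-sided, df = n − 2 = 24).

Decision rule: reject H₀ if p-value < α.
p-value < 0.0001 < α = 0.01 → reject H₀.

There is sufficient evidence at the 1% significance level to conclude that a linear relationship exists between x and y.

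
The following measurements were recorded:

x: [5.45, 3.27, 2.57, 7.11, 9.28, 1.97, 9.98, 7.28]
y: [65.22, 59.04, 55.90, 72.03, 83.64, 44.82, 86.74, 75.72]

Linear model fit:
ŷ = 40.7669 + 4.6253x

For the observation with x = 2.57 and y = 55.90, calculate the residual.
Residual = 3.2461

The residual is the difference between the actual value and the predicted value:

Residual = y - ŷ

Step 1: Calculate predicted value
ŷ = 40.7669 + 4.6253 × 2.57
ŷ = 52.6539

Step 2: Calculate residual
Residual = 55.90 - 52.6539
Residual = 3.2461

Sign check: y > ŷ, so the point is above the line and the fit underestimates here.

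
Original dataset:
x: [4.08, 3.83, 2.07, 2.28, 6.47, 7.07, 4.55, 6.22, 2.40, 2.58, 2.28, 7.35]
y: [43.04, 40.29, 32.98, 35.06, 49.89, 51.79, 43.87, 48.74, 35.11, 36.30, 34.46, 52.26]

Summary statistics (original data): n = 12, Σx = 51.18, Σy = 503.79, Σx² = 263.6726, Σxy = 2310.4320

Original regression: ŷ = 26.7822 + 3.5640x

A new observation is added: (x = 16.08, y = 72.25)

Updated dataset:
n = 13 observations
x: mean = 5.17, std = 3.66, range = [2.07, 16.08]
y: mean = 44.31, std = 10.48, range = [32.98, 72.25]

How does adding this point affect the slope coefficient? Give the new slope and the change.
New slope β₁ = 2.8228 versus 3.5640 before: a change of -0.7412 (-20.8%).

x = 16.08 lies well outside the original x-range [2.07, 7.35] (x̄ ≈ 4.27), so this observation has high leverage and can move the slope substantially.

Step 1: Update the sums with the new point (n goes from 12 to 13)
Σx  = 51.18 + 16.08 = 67.26
Σy  = 503.79 + 72.25 = 576.04
Σx² = 263.6726 + 16.08² = 263.6726 + 258.5664 = 522.2390
Σxy = 2310.4320 + 16.08×72.25 = 2310.4320 + 1161.7800 = 3472.2120

Step 2: Recompute the slope with b₁ = (nΣxy − ΣxΣy) / (nΣx² − (Σx)²)
Numerator   = 13×3472.2120 − 67.26×576.04 = 45138.7560 − 38744.4504 = 6394.3056
Denominator = 13×522.2390 − 67.26² = 6789.1070 − 4523.9076 = 2265.1994
b₁(new) = 6394.3056 / 2265.1994 = 2.8228

(Same formula on the original sums: (12×2310.4320 − 51.18×503.79) / (12×263.6726 − 51.18²) = 1941.2118 / 544.6788 = 3.5640, matching the given fit.)

Step 3: Change in slope
Δβ₁ = 2.8228 − 3.5640 = -0.7412
Relative change = -0.7412 / 3.5640 × 100% = -20.8%
→ the slope decreases when the point is added.

Because the point sits below the extension of the original line at a high-leverage x, it tilts the fit down.
In practice: examine leverage (hᵢ) and Cook's distance rather than deleting it automatically.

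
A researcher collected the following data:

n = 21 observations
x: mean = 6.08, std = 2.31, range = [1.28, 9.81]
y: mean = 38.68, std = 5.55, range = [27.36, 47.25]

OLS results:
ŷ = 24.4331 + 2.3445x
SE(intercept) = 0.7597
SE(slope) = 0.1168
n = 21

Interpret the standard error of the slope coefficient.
SE(slope) = 0.1168 measures the uncertainty in the estimated slope. The coefficient is estimated precisely (SE/|β̂₁| = 5.0%).

SE(β̂₁) = s / √Sxx, where s is the residual standard deviation and Sxx = Σ(x − x̄)². It is the yardstick for how far β̂₁ = 2.3445 could plausibly be from the true slope.

Relative precision:
- SE / |β̂₁| = 0.1168 / 2.3445 = 5.0%
- Rule of thumb (under 20%: precise; 20% to under 50%: moderately precise; 50% or more: imprecise) → precise

Link to the t-test: t = β̂₁ / SE(β̂₁) = 2.3445 / 0.1168 = 20.0728, the statistic for H₀: β₁ = 0.

What drives SE(β̂₁): larger n (here n = 21) → smaller SE.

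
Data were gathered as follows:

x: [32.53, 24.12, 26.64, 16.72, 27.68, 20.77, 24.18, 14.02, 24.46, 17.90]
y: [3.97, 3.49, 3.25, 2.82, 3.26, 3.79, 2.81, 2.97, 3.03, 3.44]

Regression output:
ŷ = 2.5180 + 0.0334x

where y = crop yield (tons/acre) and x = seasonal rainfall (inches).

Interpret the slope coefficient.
On average, crop yield is about 0.0334 tons/acre higher for every extra inch of rainfall.

β₁ = 0.0334 is the change in predicted crop yield (tons/acre) per additional inch of rainfall.

Interpretation:
- Rainfall up by 1 inch → predicted crop yield increases by 0.0334 tons/acre
- The effect is assumed constant over the observed range of x (linearity)
- The slope describes association in these data, not necessarily a causal effect

(β₀ = 2.5180 is the fitted value at x = 0 and is not part of the slope interpretation.)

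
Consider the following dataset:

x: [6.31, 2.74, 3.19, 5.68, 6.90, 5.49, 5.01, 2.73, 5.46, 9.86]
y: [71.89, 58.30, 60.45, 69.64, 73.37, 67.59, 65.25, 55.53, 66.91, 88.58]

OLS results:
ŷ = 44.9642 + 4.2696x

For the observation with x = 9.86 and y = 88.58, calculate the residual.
Residual = 1.5175

The residual is the difference between the actual value and the predicted value:

Residual = y - ŷ

Step 1: Calculate predicted value
ŷ = 44.9642 + 4.2696 × 9.86
ŷ = 87.0625

Step 2: Calculate residual
Residual = 88.58 - 87.0625
Residual = 1.5175

Interpretation: the model underestimates the actual value by 1.5175 at this point (positive residual → observation lies above the fitted line).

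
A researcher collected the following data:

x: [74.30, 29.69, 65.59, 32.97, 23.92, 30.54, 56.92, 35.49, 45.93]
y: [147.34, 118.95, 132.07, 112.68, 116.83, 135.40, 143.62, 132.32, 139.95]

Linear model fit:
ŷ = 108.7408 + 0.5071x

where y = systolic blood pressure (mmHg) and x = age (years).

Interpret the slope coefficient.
An increase of one year in age is associated with a 0.5071 mmHg increase in predicted blood pressure.

The slope coefficient β₁ = 0.5071 represents the marginal effect of age on blood pressure.

Interpretation:
- Age up by 1 year → predicted blood pressure increases by 0.5071 mmHg
- This is a linear approximation: the same per-unit change is assumed across the whole observed x range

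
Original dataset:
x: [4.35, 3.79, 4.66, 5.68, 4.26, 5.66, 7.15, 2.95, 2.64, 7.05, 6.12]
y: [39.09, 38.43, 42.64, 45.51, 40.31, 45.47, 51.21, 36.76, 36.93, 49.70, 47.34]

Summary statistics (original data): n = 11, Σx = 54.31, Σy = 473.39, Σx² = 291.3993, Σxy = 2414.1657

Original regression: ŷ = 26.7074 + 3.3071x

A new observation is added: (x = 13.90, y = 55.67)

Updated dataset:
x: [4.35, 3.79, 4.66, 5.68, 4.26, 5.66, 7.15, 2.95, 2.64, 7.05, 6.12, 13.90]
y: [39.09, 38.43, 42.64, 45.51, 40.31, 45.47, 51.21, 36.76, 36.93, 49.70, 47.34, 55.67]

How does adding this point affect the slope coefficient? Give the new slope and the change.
The slope changes from 3.3071 to 1.8651 (change of -1.4420, or -43.6%).

The new point has HIGH LEVERAGE: x = 13.90 is far from the original mean x̄ = 54.31/11 ≈ 4.94 (original range [2.64, 7.15]).

Step 1: Update the sums with the new point (n goes from 11 to 12)
Σx  = 54.31 + 13.90 = 68.21
Σy  = 473.39 + 55.67 = 529.06
Σx² = 291.3993 + 13.90² = 291.3993 + 193.2100 = 484.6093
Σxy = 2414.1657 + 13.90×55.67 = 2414.1657 + 773.8130 = 3187.9787

Step 2: Recompute the slope with b₁ = (nΣxy − ΣxΣy) / (nΣx² − (Σx)²)
Numerator   = 12×3187.9787 − 68.21×529.06 = 38255.7444 − 36087.1826 = 2168.5618
Denominator = 12×484.6093 − 68.21² = 5815.3116 − 4652.6041 = 1162.7075
b₁(new) = 2168.5618 / 1162.7075 = 1.8651

(Same formula on the original sums: (11×2414.1657 − 54.31×473.39) / (11×291.3993 − 54.31²) = 846.0118 / 255.8162 = 3.3071, matching the given fit.)

Step 3: Change in slope
Δβ₁ = 1.8651 − 3.3071 = -1.4420
Relative change = -1.4420 / 3.3071 × 100% = -43.6%
→ the slope decreases when the point is added.

A high-leverage point only changes the slope if it is off the original line; here y = 55.67 is below the original trend, so the slope decreases.
In practice: examine leverage (hᵢ) and Cook's distance rather than deleting it automatically; refit with and without it and report both if conclusions differ.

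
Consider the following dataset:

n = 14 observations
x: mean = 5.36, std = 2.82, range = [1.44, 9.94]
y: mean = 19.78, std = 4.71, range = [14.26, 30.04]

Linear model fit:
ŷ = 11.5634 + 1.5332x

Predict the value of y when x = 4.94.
ŷ = 19.1374

x = 4.94 lies inside the observed range [1.44, 9.94], so the fitted equation applies directly:

ŷ = 11.5634 + 1.5332 × 4.94
ŷ = 11.5634 + 7.5740
ŷ = 19.1374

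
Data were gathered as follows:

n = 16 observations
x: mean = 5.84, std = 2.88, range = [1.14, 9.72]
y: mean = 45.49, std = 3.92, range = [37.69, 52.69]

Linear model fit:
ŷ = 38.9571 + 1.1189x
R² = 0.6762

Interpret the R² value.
About 67.62% of the variability in y is accounted for by the regression on x (R² = 0.6762) — a moderate linear fit.

R² (coefficient of determination) measures the proportion of variance in y explained by the regression model.

Here R² = 0.6762:
- Explained: 67.62% of the variation in y
- Unexplained (residual): 100% − 67.62% = 32.38%
- Rule of thumb (below 0.3 weak; 0.3 to below 0.7 moderate; 0.7 and above strong) → moderate

Equivalently, for simple linear regression R² = r², so |r| = √0.6762 ≈ 0.8223.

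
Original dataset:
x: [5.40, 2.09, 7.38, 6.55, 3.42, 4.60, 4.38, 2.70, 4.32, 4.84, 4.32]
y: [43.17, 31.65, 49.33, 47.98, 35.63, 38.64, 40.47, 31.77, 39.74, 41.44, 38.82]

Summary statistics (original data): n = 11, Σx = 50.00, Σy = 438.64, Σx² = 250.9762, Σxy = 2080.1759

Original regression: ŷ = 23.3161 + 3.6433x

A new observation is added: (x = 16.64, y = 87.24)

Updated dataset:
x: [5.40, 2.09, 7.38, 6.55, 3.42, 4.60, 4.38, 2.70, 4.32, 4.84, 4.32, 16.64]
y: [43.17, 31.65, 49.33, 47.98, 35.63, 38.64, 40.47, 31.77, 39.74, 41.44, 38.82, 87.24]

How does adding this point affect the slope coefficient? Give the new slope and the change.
New slope β₁ = 3.8751 versus 3.6433 before: a change of +0.2318 (+6.4%).

The new point has HIGH LEVERAGE: x = 16.64 is far from the original mean x̄ = 50.00/11 ≈ 4.55 (original range [2.09, 7.38]).

Step 1: Update the sums with the new point (n goes from 11 to 12)
Σx  = 50.00 + 16.64 = 66.64
Σy  = 438.64 + 87.24 = 525.88
Σx² = 250.9762 + 16.64² = 250.9762 + 276.8896 = 527.8658
Σxy = 2080.1759 + 16.64×87.24 = 2080.1759 + 1451.6736 = 3531.8495

Step 2: Recompute the slope with b₁ = (nΣxy − ΣxΣy) / (nΣx² − (Σx)²)
Numerator   = 12×3531.8495 − 66.64×525.88 = 42382.1940 − 35044.6432 = 7337.5508
Denominator = 12×527.8658 − 66.64² = 6334.3896 − 4440.8896 = 1893.5000
b₁(new) = 7337.5508 / 1893.5000 = 3.8751

(Same formula on the original sums: (11×2080.1759 − 50.00×438.64) / (11×250.9762 − 50.00²) = 949.9349 / 260.7382 = 3.6433, matching the given fit.)

Step 3: Change in slope
Δβ₁ = 3.8751 − 3.6433 = +0.2318
Relative change = +0.2318 / 3.6433 × 100% = +6.4%
→ the slope increases when the point is added.

Because the point sits above the extension of the original line at a high-leverage x, it tilts the fit up.
In practice: check such a point for data-entry or measurement error.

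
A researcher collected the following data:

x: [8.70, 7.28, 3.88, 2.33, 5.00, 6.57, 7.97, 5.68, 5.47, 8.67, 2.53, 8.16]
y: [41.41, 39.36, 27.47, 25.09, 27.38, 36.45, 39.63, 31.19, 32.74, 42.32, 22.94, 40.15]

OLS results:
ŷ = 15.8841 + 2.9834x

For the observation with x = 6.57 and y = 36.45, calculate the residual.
Residual = 0.9650

The residual is the difference between the actual value and the predicted value:

Residual = y - ŷ

Step 1: Calculate predicted value
ŷ = 15.8841 + 2.9834 × 6.57
ŷ = 35.4850

Step 2: Calculate residual
Residual = 36.45 - 35.4850
Residual = 0.9650

The residual is positive, so the observed y = 36.45 sits above the regression line (the line underestimates it by 0.9650).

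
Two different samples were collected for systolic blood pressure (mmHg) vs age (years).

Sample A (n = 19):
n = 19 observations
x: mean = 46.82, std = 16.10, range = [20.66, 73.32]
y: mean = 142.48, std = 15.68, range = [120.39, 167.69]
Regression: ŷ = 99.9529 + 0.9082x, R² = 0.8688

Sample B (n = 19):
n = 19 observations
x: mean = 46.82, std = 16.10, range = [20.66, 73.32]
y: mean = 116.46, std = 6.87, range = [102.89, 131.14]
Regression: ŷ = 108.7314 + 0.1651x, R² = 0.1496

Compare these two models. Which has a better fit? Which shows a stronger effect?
Model A has the better fit (R² = 0.8688 vs 0.1496). Model A shows the stronger effect (|β₁| = 0.9082 vs 0.1651).

Model Comparison:

Which explains more variance? (R²)
- Model A: R² = 0.8688 → 86.88% of variance in blood pressure explained
- Model B: R² = 0.1496 → 14.96% of variance in blood pressure explained
- 0.8688 > 0.1496 → Model A has the better fit

Effect size (slope magnitude):
- Model A: β₁ = 0.9082 → predicted blood pressure rises 0.9082 mmHg per additional year of age
- Model B: β₁ = 0.1651 → predicted blood pressure rises 0.1651 mmHg per additional year of age
- |0.9082| > |0.1651| → Model A shows the stronger marginal effect

Note: R² measures how tightly points cluster around the line; β₁ measures how steep the line is — they answer different questions.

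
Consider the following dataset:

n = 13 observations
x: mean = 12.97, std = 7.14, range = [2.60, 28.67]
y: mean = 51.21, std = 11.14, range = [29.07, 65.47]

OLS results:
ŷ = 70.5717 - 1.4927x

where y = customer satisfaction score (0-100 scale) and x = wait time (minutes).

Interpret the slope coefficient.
An increase of one minute in wait time is associated with a 1.4927 points decrease in predicted satisfaction score.

β₁ = -1.4927 is the change in predicted satisfaction score (points) per additional minute of wait time.

Interpretation:
- Wait time up by 1 minute → predicted satisfaction score decreases by 1.4927 points
- This is a linear approximation: the same per-unit change is assumed across the whole observed x range
- The slope describes association in these data, not necessarily a causal effect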